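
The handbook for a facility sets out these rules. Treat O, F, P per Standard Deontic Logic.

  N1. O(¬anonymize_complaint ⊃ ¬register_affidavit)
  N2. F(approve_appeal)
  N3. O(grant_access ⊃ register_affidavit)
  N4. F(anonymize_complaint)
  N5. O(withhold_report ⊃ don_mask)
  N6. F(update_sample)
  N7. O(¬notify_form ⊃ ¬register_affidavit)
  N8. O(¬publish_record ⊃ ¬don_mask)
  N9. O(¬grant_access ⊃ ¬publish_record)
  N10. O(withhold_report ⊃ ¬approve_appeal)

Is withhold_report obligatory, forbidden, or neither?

Premise 4 is F(anonymize_complaint), i.e. O(¬anonymize_complaint).
Premise 1 is O(¬anonymize_complaint ⊃ ¬register_affidavit); since O(¬anonymize_complaint), deontic closure gives O(¬register_affidavit).
The contrapositive of premise 3 (O(grant_access ⊃ register_affidavit)) is O(¬register_affidavit ⊃ ¬grant_access), and O(¬register_affidavit) is already established, so O(¬grant_access).
Applying K to premise 9 (O(¬grant_access ⊃ ¬publish_record)) and O(¬grant_access) yields O(¬publish_record).
From O(¬publish_record) and premise 8, O(¬publish_record ⊃ ¬don_mask), we obtain O(¬don_mask).
The contrapositive of premise 5 (O(withhold_report ⊃ don_mask)) is O(¬don_mask ⊃ ¬withhold_report), and O(¬don_mask) is already established, so O(¬withhold_report).
Premises 2, 6, 7, 10 do not contribute to this derivation.
Thus O(¬withhold_report), which is F(withhold_report): withhold_report is forbidden.

Forbidden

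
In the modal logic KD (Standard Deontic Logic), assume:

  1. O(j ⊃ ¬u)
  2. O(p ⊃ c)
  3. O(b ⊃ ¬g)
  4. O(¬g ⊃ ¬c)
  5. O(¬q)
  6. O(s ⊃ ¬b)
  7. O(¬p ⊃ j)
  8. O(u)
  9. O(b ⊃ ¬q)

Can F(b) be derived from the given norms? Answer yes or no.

Premise 8 states O(u) outright.
Premise 1 is O(j ⊃ ¬u); contrapositively O(u ⊃ ¬j). Since O(u) holds, K gives O(¬j).
Premise 7 is O(¬p ⊃ j); contrapositively O(¬j ⊃ p). Since O(¬j) holds, K gives O(p).
With premise 2, O(p ⊃ c), the K-axiom yields O(c).
The contrapositive of premise 4 (O(¬g ⊃ ¬c)) is O(c ⊃ g), and O(c) is already established, so O(g).
Premise 3 is O(b ⊃ ¬g); contrapositively O(g ⊃ ¬b). Since O(g) holds, K gives O(¬b).
Premises 5, 6, 9 do not contribute to this derivation.
So O(¬b) holds, i.e. F(b). The claim follows.

Yes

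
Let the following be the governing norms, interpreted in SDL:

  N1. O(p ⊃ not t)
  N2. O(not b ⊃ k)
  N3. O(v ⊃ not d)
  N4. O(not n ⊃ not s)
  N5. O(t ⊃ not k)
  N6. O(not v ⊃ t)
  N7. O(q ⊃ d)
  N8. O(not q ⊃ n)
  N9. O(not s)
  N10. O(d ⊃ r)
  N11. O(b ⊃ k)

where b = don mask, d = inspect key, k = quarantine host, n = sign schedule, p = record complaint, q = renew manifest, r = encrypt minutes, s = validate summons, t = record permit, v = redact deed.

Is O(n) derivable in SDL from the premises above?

By case analysis on b: premise 11 gives O(b ⊃ k) and premise 2 gives O(not b ⊃ k), so O(k) either way.
Premise 5, O(t ⊃ not k), contraposes to O(k ⊃ not t); with O(k) we get O(not t).
Premise 6, O(not v ⊃ t), contraposes to O(not t ⊃ v); with O(not t) we get O(v).
From O(v) and premise 3, O(v ⊃ not d), we obtain O(not d).
Premise 7, O(q ⊃ d), contraposes to O(not d ⊃ not q); with O(not d) we get O(not q).
Premise 8 is O(not q ⊃ n); since O(not q), deontic closure gives O(n).
Premises 1, 4, 9, 10 do not contribute to this derivation.
So O(n) follows.

Yes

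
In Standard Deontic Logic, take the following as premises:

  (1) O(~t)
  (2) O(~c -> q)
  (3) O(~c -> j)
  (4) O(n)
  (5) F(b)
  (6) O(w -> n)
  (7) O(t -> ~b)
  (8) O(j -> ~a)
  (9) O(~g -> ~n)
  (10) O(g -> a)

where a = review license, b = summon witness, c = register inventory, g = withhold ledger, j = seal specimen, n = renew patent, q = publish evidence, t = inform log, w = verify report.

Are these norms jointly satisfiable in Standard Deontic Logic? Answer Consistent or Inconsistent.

Premise 7 is O(t -> ~b); even if O(~b) held, inferring O(t) would be affirming the consequent — invalid.
So O(t) is not derivable, and the apparent clash with O(~t) does not arise.
A world satisfying every obligation exists (e.g. a=true, b=false, c=true, g=true, j=false, n=true, q=false, t=false, w=false); no atom is both obligatory and forbidden, so the set is consistent.

Consistent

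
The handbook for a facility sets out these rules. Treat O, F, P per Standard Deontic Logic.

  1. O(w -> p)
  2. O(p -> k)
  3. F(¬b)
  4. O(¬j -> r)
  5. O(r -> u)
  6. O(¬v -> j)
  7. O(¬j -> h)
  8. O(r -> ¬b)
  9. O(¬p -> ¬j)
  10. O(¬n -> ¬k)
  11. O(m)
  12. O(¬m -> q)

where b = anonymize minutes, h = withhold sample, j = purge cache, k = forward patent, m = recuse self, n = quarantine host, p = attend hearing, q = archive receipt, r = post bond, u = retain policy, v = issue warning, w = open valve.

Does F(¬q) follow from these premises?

No

Premise 12 is O(¬m -> q), but O(¬m) is not derivable from the premises, so it does not yield O(q).
No other premise forces O(q). An ideal world satisfying every premise can still have ¬q true, so F(¬q) is not derivable.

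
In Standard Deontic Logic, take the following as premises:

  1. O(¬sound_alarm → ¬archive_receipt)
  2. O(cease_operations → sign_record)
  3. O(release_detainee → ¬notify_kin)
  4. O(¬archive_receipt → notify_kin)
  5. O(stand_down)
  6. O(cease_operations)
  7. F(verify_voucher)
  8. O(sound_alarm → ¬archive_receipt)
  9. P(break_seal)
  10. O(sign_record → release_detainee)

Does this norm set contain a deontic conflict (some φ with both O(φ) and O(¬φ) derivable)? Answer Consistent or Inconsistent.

Premises 8 and 1 cover both cases: O(sound_alarm → ¬archive_receipt) and O(¬sound_alarm → ¬archive_receipt). Since sound_alarm ∨ ¬sound_alarm is a tautology, O(¬archive_receipt) follows.
With premise 4, O(¬archive_receipt → notify_kin), the K-axiom yields O(notify_kin).
Premise 3, O(release_detainee → ¬notify_kin), contraposes to O(notify_kin → ¬release_detainee); with O(notify_kin) we get O(¬release_detainee).
Premise 10 is O(sign_record → release_detainee); contrapositively O(¬release_detainee → ¬sign_record). Since O(¬release_detainee) holds, K gives O(¬sign_record).
Premise 2 is O(cease_operations → sign_record); contrapositively O(¬sign_record → ¬cease_operations). Since O(¬sign_record) holds, K gives O(¬cease_operations).
Yet premise 6 states O(cease_operations).
We now have both O(¬cease_operations) and O(cease_operations) — cease_operations is simultaneously obligatory and forbidden, violating the D-axiom.

Inconsistent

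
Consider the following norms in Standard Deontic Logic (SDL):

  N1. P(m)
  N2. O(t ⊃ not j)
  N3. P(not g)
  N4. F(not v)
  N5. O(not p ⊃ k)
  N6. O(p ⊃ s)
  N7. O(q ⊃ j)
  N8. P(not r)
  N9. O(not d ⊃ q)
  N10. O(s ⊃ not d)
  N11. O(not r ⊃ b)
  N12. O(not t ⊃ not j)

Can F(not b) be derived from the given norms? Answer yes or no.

Premise 11 is O(not r ⊃ b), but O(not r) is not derivable from the premises (the permission P(not r) asserts only not O(r), not O(not r)), so it does not yield O(b).
No other premise forces O(b). An ideal world satisfying every premise can still have not b true, so F(not b) is not derivable.

No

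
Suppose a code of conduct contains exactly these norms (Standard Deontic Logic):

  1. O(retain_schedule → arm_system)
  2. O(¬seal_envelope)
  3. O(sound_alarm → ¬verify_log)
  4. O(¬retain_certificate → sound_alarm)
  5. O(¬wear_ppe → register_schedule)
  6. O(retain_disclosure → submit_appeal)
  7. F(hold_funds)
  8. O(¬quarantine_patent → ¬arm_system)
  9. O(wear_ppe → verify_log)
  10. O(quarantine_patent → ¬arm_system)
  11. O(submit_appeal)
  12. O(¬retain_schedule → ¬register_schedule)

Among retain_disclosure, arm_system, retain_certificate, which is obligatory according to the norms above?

retain_certificate

By case analysis on ¬quarantine_patent: premise 8 gives O(¬quarantine_patent → ¬arm_system) and premise 10 gives O(quarantine_patent → ¬arm_system), so O(¬arm_system) either way.
The contrapositive of premise 1 (O(retain_schedule → arm_system)) is O(¬arm_system → ¬retain_schedule), and O(¬arm_system) is already established, so O(¬retain_schedule).
Premise 12 is O(¬retain_schedule → ¬register_schedule); since O(¬retain_schedule), deontic closure gives O(¬register_schedule).
Premise 5, O(¬wear_ppe → register_schedule), contraposes to O(¬register_schedule → wear_ppe); with O(¬register_schedule) we get O(wear_ppe).
From O(wear_ppe) and premise 9, O(wear_ppe → verify_log), we obtain O(verify_log).
Premise 3, O(sound_alarm → ¬verify_log), contraposes to O(verify_log → ¬sound_alarm); with O(verify_log) we get O(¬sound_alarm).
Premise 4 is O(¬retain_certificate → sound_alarm); contrapositively O(¬sound_alarm → retain_certificate). Since O(¬sound_alarm) holds, K gives O(retain_certificate).
So O(retain_certificate) holds — retain_certificate is obligatory. None of the other listed options is made obligatory by any chain of premises.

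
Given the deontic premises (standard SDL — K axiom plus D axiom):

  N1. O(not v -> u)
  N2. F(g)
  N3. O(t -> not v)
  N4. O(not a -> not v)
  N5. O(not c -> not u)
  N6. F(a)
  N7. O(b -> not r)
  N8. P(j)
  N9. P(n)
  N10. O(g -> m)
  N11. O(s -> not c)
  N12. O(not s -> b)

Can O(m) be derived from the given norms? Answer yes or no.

No

Premise 10 is O(g -> m), but O(g) is not derivable from the premises, so it does not yield O(m).
No other premise forces O(m). An ideal world satisfying every premise can still have m false, so O(m) is not derivable.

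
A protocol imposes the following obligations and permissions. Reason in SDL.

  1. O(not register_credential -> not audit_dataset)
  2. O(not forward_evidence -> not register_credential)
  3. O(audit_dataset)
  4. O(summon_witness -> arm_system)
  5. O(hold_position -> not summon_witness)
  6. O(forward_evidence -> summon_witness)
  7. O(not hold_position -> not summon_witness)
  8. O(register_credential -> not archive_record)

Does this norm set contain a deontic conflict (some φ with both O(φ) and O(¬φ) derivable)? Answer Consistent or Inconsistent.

Premises 7 and 5 cover both cases: O(not hold_position -> not summon_witness) and O(hold_position -> not summon_witness). Since not hold_position ∨ hold_position is a tautology, O(not summon_witness) follows.
The contrapositive of premise 6 (O(forward_evidence -> summon_witness)) is O(not summon_witness -> not forward_evidence), and O(not summon_witness) is already established, so O(not forward_evidence).
From O(not forward_evidence) and premise 2, O(not forward_evidence -> not register_credential), we obtain O(not register_credential).
Applying K to premise 1 (O(not register_credential -> not audit_dataset)) and O(not register_credential) yields O(not audit_dataset).
But premise 3 directly asserts O(audit_dataset).
We now have both O(not audit_dataset) and O(audit_dataset) — audit_dataset is simultaneously obligatory and forbidden, violating the D-axiom.

Inconsistent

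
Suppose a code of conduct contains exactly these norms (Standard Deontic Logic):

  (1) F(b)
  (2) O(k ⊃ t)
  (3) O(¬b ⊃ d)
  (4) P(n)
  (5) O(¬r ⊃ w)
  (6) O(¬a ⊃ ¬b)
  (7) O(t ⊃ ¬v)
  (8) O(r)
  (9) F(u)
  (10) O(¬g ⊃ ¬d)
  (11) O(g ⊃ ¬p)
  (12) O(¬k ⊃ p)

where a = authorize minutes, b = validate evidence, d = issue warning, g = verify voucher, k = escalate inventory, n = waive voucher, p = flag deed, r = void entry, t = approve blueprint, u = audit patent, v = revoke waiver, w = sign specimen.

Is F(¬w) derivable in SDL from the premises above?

No

Premise 5 is O(¬r ⊃ w), but O(¬r) is not derivable from the premises, so it does not yield O(w).
No other premise forces O(w). An ideal world satisfying every premise can still have ¬w true, so F(¬w) is not derivable.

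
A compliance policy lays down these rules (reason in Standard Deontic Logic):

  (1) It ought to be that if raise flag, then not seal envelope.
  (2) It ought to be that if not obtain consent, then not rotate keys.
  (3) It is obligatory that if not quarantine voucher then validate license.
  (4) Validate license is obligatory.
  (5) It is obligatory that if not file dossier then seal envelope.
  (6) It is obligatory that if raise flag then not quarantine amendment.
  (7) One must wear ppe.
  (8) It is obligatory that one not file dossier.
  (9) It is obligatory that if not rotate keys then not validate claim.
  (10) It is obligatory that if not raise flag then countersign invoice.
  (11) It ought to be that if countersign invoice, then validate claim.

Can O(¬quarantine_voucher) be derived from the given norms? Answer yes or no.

No

Premise 3 is O(¬quarantine_voucher → validate_license); even if O(validate_license) held, inferring O(¬quarantine_voucher) would be affirming the consequent — invalid.
No other premise forces O(¬quarantine_voucher). An ideal world satisfying every premise can still have ¬quarantine_voucher false, so O(¬quarantine_voucher) is not derivable.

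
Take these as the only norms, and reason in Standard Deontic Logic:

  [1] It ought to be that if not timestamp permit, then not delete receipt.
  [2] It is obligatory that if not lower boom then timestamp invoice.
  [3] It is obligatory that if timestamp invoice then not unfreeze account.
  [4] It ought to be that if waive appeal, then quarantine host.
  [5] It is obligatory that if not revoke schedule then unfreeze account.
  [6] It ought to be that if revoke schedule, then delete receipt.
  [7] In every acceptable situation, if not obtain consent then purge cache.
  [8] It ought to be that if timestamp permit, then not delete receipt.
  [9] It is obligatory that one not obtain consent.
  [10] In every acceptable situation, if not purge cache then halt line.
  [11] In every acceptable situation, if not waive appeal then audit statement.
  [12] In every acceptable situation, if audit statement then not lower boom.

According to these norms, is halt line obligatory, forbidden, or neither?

Neither

Premise 10 is O(¬purge_cache → halt_line), but O(¬purge_cache) is not derivable from the premises, so it does not yield O(halt_line).
No premise or chain of K-axiom applications forces O(halt_line), and none forces O(¬halt_line). So halt_line is neither obligatory nor forbidden under these norms.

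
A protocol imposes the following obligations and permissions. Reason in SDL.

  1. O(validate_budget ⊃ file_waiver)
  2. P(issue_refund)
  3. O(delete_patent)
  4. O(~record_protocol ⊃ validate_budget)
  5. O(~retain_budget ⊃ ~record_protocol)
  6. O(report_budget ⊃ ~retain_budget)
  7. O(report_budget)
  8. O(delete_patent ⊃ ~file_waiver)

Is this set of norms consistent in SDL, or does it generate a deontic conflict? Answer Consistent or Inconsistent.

From premise 7 we have O(report_budget).
With premise 6, O(report_budget ⊃ ~retain_budget), the K-axiom yields O(~retain_budget).
Premise 5 is O(~retain_budget ⊃ ~record_protocol); since O(~retain_budget), deontic closure gives O(~record_protocol).
From O(~record_protocol) and premise 4, O(~record_protocol ⊃ validate_budget), we obtain O(validate_budget).
Applying K to premise 1 (O(validate_budget ⊃ file_waiver)) and O(validate_budget) yields O(file_waiver).
The contrapositive of premise 8 (O(delete_patent ⊃ ~file_waiver)) is O(file_waiver ⊃ ~delete_patent), and O(file_waiver) is already established, so O(~delete_patent).
However, premise 3 gives O(delete_patent).
We now have both O(~delete_patent) and O(delete_patent) — delete_patent is simultaneously obligatory and forbidden, violating the D-axiom.

Inconsistent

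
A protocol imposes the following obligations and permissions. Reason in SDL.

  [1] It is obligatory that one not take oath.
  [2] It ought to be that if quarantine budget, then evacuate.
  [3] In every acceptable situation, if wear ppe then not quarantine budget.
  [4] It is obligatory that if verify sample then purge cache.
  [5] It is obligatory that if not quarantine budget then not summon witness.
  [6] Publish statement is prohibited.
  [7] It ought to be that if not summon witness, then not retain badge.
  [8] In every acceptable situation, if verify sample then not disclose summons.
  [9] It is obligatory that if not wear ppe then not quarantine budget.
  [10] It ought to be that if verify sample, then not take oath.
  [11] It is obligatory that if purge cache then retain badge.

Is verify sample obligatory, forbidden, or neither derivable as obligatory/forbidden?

Forbidden

Premises 9 and 3 are O(¬wear_ppe → ¬quarantine_budget) and O(wear_ppe → ¬quarantine_budget); every ideal world satisfies ¬wear_ppe or wear_ppe, so in either case ¬quarantine_budget holds — hence O(¬quarantine_budget).
With premise 5, O(¬quarantine_budget → ¬summon_witness), the K-axiom yields O(¬summon_witness).
With premise 7, O(¬summon_witness → ¬retain_badge), the K-axiom yields O(¬retain_badge).
Premise 11 is O(purge_cache → retain_badge); contrapositively O(¬retain_badge → ¬purge_cache). Since O(¬retain_badge) holds, K gives O(¬purge_cache).
Premise 4 is O(verify_sample → purge_cache); contrapositively O(¬purge_cache → ¬verify_sample). Since O(¬purge_cache) holds, K gives O(¬verify_sample).
Premises 1, 2, 6, 8, 10 do not contribute to this derivation.
Thus O(¬verify_sample), which is F(verify_sample): verify_sample is forbidden.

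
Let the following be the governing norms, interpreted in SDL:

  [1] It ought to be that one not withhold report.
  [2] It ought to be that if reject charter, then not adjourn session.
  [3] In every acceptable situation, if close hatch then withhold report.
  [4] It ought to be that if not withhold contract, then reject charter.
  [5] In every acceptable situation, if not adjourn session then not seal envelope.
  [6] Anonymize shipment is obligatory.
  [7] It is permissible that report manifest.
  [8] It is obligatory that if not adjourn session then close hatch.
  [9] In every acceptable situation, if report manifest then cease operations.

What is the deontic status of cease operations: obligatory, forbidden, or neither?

Premise 9 is O(report_manifest → cease_operations), but O(report_manifest) is not derivable from the premises (the permission P(report_manifest) asserts only ¬O(¬report_manifest), not O(report_manifest)), so it does not yield O(cease_operations).
No premise or chain of K-axiom applications forces O(cease_operations), and none forces O(¬cease_operations). So cease_operations is neither obligatory nor forbidden under these norms.

Neither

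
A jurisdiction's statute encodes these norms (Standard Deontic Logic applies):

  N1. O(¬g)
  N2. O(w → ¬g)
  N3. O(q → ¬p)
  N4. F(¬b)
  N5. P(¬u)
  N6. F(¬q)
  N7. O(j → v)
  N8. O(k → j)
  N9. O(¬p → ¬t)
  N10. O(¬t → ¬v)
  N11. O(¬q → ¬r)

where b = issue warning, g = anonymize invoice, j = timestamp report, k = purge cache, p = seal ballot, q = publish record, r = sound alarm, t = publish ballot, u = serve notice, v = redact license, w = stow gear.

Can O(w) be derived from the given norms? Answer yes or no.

Premise 2 is O(w → ¬g); even if O(¬g) held, inferring O(w) would be affirming the consequent — invalid.
No other premise forces O(w). An ideal world satisfying every premise can still have w false, so O(w) is not derivable.

No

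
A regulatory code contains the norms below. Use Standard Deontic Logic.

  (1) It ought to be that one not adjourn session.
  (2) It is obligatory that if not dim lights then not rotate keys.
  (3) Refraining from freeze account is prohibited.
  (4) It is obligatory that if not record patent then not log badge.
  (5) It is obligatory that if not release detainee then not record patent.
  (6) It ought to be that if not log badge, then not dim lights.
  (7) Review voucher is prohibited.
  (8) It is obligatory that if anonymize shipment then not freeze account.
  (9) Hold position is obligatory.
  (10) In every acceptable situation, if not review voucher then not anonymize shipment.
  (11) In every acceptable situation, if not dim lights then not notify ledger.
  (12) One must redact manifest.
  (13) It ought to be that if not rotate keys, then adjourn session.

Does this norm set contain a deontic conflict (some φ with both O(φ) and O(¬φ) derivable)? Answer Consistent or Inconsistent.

Premise 8 is O(anonymize_shipment → ¬freeze_account), but O(anonymize_shipment) is not derivable from the premises, so it does not yield O(¬freeze_account).
So O(¬freeze_account) is not derivable, and the apparent clash with O(freeze_account) does not arise.
A world satisfying every obligation exists (e.g. adjourn_session=false, anonymize_shipment=false, dim_lights=true, freeze_account=true, hold_position=true, log_badge=true, notify_ledger=false, record_patent=true, redact_manifest=true, release_detainee=true, review_voucher=false, rotate_keys=true); no atom is both obligatory and forbidden, so the set is consistent.

Consistent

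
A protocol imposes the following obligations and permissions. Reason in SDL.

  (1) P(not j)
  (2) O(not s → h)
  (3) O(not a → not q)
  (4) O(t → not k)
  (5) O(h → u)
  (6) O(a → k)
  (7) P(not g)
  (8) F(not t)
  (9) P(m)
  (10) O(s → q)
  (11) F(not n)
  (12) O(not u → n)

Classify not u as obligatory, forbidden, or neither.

F(not t) at premise 8 means O(t).
With premise 4, O(t → not k), the K-axiom yields O(not k).
Premise 6, O(a → k), contraposes to O(not k → not a); with O(not k) we get O(not a).
From O(not a) and premise 3, O(not a → not q), we obtain O(not q).
Premise 10 is O(s → q); contrapositively O(not q → not s). Since O(not q) holds, K gives O(not s).
With premise 2, O(not s → h), the K-axiom yields O(h).
From O(h) and premise 5, O(h → u), we obtain O(u).
Premises 1, 7, 9, 11, 12 do not contribute to this derivation.
Thus O(u), which is F(not u): not u is forbidden.

Forbidden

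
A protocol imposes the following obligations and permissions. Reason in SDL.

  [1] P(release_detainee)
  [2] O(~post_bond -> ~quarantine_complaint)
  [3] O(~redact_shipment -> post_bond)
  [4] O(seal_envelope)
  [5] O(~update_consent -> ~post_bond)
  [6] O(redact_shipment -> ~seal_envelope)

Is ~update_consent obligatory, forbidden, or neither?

Forbidden

Premise 4 states O(seal_envelope) outright.
Premise 6 is O(redact_shipment -> ~seal_envelope); contrapositively O(seal_envelope -> ~redact_shipment). Since O(seal_envelope) holds, K gives O(~redact_shipment).
From O(~redact_shipment) and premise 3, O(~redact_shipment -> post_bond), we obtain O(post_bond).
Premise 5 is O(~update_consent -> ~post_bond); contrapositively O(post_bond -> update_consent). Since O(post_bond) holds, K gives O(update_consent).
Premises 1, 2 do not contribute to this derivation.
Thus O(update_consent), which is F(~update_consent): ~update_consent is forbidden.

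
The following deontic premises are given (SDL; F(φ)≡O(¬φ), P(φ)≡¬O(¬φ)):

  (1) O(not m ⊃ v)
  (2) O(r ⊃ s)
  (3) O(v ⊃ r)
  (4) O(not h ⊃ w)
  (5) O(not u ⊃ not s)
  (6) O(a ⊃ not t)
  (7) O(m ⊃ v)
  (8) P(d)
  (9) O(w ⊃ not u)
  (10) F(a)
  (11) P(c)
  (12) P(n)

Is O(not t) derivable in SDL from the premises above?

No

Premise 6 is O(a ⊃ not t), but O(a) is not derivable from the premises, so it does not yield O(not t).
No other premise forces O(not t). An ideal world satisfying every premise can still have not t false, so O(not t) is not derivable.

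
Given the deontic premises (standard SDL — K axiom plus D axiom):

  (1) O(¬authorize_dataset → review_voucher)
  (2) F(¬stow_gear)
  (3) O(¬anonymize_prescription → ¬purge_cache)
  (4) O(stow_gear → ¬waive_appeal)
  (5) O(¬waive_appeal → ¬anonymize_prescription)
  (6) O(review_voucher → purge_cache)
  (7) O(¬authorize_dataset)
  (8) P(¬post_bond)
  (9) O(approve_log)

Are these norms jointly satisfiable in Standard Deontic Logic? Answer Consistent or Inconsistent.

Premise 2 is F(¬stow_gear), i.e. O(stow_gear).
Premise 4 is O(stow_gear → ¬waive_appeal); since O(stow_gear), deontic closure gives O(¬waive_appeal).
With premise 5, O(¬waive_appeal → ¬anonymize_prescription), the K-axiom yields O(¬anonymize_prescription).
With premise 3, O(¬anonymize_prescription → ¬purge_cache), the K-axiom yields O(¬purge_cache).
The contrapositive of premise 6 (O(review_voucher → purge_cache)) is O(¬purge_cache → ¬review_voucher), and O(¬purge_cache) is already established, so O(¬review_voucher).
Premise 1 is O(¬authorize_dataset → review_voucher); contrapositively O(¬review_voucher → authorize_dataset). Since O(¬review_voucher) holds, K gives O(authorize_dataset).
However, premise 7 gives O(¬authorize_dataset).
We now have both O(authorize_dataset) and O(¬authorize_dataset) — authorize_dataset is simultaneously obligatory and forbidden, violating the D-axiom.

Inconsistent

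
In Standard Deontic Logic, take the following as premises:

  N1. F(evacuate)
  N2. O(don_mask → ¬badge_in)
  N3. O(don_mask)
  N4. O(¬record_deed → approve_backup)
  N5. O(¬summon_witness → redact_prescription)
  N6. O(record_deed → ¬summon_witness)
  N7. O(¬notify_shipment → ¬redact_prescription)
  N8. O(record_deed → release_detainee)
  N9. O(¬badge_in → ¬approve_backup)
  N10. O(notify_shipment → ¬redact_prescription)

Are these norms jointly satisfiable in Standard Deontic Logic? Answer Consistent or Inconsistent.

Inconsistent

Premises 7 and 10 cover both cases: O(¬notify_shipment → ¬redact_prescription) and O(notify_shipment → ¬redact_prescription). Since ¬notify_shipment ∨ notify_shipment is a tautology, O(¬redact_prescription) follows.
The contrapositive of premise 5 (O(¬summon_witness → redact_prescription)) is O(¬redact_prescription → summon_witness), and O(¬redact_prescription) is already established, so O(summon_witness).
Premise 6, O(record_deed → ¬summon_witness), contraposes to O(summon_witness → ¬record_deed); with O(summon_witness) we get O(¬record_deed).
Premise 4 is O(¬record_deed → approve_backup); since O(¬record_deed), deontic closure gives O(approve_backup).
The contrapositive of premise 9 (O(¬badge_in → ¬approve_backup)) is O(approve_backup → badge_in), and O(approve_backup) is already established, so O(badge_in).
Premise 2 is O(don_mask → ¬badge_in); contrapositively O(badge_in → ¬don_mask). Since O(badge_in) holds, K gives O(¬don_mask).
Yet premise 3 states O(don_mask).
We now have both O(¬don_mask) and O(don_mask) — don_mask is simultaneously obligatory and forbidden, violating the D-axiom.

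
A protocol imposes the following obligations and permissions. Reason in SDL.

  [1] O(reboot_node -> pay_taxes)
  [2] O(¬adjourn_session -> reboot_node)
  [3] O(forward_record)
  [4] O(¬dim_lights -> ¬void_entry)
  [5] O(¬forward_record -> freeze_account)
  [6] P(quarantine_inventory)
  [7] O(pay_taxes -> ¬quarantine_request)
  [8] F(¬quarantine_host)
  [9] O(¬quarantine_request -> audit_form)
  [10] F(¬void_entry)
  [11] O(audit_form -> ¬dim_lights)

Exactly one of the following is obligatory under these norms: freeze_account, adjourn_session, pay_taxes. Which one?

adjourn_session

Premise 10 is F(¬void_entry), i.e. O(void_entry).
The contrapositive of premise 4 (O(¬dim_lights -> ¬void_entry)) is O(void_entry -> dim_lights), and O(void_entry) is already established, so O(dim_lights).
Premise 11, O(audit_form -> ¬dim_lights), contraposes to O(dim_lights -> ¬audit_form); with O(dim_lights) we get O(¬audit_form).
The contrapositive of premise 9 (O(¬quarantine_request -> audit_form)) is O(¬audit_form -> quarantine_request), and O(¬audit_form) is already established, so O(quarantine_request).
The contrapositive of premise 7 (O(pay_taxes -> ¬quarantine_request)) is O(quarantine_request -> ¬pay_taxes), and O(quarantine_request) is already established, so O(¬pay_taxes).
Premise 1, O(reboot_node -> pay_taxes), contraposes to O(¬pay_taxes -> ¬reboot_node); with O(¬pay_taxes) we get O(¬reboot_node).
The contrapositive of premise 2 (O(¬adjourn_session -> reboot_node)) is O(¬reboot_node -> adjourn_session), and O(¬reboot_node) is already established, so O(adjourn_session).
So O(adjourn_session) holds — adjourn_session is obligatory. None of the other listed options is made obligatory by any chain of premises.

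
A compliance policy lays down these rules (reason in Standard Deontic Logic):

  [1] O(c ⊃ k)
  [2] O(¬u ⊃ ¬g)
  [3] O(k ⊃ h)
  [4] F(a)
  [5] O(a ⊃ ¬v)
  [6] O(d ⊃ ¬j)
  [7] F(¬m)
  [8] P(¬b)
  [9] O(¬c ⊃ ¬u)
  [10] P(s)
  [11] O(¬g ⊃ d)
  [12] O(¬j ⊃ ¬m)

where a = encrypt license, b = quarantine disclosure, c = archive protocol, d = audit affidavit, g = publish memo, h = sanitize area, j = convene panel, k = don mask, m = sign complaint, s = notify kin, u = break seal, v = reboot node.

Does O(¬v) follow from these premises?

Premise 5 is O(a ⊃ ¬v), but O(a) is not derivable from the premises, so it does not yield O(¬v).
No other premise forces O(¬v). An ideal world satisfying every premise can still have ¬v false, so O(¬v) is not derivable.

No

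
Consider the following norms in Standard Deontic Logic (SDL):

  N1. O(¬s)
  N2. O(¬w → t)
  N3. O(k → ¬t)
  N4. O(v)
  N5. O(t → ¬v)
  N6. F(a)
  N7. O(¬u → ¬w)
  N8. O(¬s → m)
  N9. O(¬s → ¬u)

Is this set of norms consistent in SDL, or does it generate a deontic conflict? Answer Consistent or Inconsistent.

From premise 4 we have O(v).
Premise 5 is O(t → ¬v); contrapositively O(v → ¬t). Since O(v) holds, K gives O(¬t).
Premise 2, O(¬w → t), contraposes to O(¬t → w); with O(¬t) we get O(w).
Premise 7, O(¬u → ¬w), contraposes to O(w → u); with O(w) we get O(u).
The contrapositive of premise 9 (O(¬s → ¬u)) is O(u → s), and O(u) is already established, so O(s).
Yet premise 1 states O(¬s).
We now have both O(s) and O(¬s) — s is simultaneously obligatory and forbidden, violating the D-axiom.

Inconsistent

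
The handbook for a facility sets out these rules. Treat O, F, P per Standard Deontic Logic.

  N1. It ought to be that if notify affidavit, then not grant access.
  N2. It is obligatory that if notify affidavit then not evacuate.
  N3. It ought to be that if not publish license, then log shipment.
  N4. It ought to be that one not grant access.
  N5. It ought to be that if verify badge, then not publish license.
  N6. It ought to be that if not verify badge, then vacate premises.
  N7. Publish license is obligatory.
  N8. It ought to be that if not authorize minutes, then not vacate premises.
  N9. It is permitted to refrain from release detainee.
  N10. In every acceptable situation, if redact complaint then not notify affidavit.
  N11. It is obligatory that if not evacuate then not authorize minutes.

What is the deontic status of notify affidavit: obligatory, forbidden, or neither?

Premise 7 gives O(publish_license).
Premise 5 is O(verify_badge → ¬publish_license); contrapositively O(publish_license → ¬verify_badge). Since O(publish_license) holds, K gives O(¬verify_badge).
Applying K to premise 6 (O(¬verify_badge → vacate_premises)) and O(¬verify_badge) yields O(vacate_premises).
The contrapositive of premise 8 (O(¬authorize_minutes → ¬vacate_premises)) is O(vacate_premises → authorize_minutes), and O(vacate_premises) is already established, so O(authorize_minutes).
Premise 11 is O(¬evacuate → ¬authorize_minutes); contrapositively O(authorize_minutes → evacuate). Since O(authorize_minutes) holds, K gives O(evacuate).
Premise 2, O(notify_affidavit → ¬evacuate), contraposes to O(evacuate → ¬notify_affidavit); with O(evacuate) we get O(¬notify_affidavit).
Premises 1, 3, 4, 9, 10 do not contribute to this derivation.
Thus O(¬notify_affidavit), which is F(notify_affidavit): notify_affidavit is forbidden.

Forbidden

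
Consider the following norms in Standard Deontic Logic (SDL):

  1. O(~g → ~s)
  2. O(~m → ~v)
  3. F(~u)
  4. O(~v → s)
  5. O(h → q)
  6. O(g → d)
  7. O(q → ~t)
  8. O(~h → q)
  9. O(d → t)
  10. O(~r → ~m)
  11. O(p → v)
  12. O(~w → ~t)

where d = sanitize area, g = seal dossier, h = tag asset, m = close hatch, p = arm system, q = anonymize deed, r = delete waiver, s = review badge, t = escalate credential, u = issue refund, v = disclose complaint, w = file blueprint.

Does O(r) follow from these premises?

Yes

Premises 5 and 8 are O(h → q) and O(~h → q); every ideal world satisfies h or ~h, so in either case q holds — hence O(q).
With premise 7, O(q → ~t), the K-axiom yields O(~t).
Premise 9 is O(d → t); contrapositively O(~t → ~d). Since O(~t) holds, K gives O(~d).
Premise 6 is O(g → d); contrapositively O(~d → ~g). Since O(~d) holds, K gives O(~g).
Applying K to premise 1 (O(~g → ~s)) and O(~g) yields O(~s).
Premise 4 is O(~v → s); contrapositively O(~s → v). Since O(~s) holds, K gives O(v).
The contrapositive of premise 2 (O(~m → ~v)) is O(v → m), and O(v) is already established, so O(m).
Premise 10, O(~r → ~m), contraposes to O(m → r); with O(m) we get O(r).
Premises 3, 11, 12 do not contribute to this derivation.
So O(r) follows.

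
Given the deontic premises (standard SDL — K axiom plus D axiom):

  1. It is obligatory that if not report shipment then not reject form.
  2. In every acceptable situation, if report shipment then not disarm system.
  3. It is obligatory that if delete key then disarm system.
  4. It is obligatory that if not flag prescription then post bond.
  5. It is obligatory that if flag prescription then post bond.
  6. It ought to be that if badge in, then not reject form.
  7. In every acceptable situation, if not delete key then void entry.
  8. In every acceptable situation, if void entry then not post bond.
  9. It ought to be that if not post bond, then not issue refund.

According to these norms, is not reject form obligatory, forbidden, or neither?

Premises 4 and 5 cover both cases: O(¬flag_prescription → post_bond) and O(flag_prescription → post_bond). Since ¬flag_prescription ∨ flag_prescription is a tautology, O(post_bond) follows.
Premise 8 is O(void_entry → ¬post_bond); contrapositively O(post_bond → ¬void_entry). Since O(post_bond) holds, K gives O(¬void_entry).
Premise 7 is O(¬delete_key → void_entry); contrapositively O(¬void_entry → delete_key). Since O(¬void_entry) holds, K gives O(delete_key).
With premise 3, O(delete_key → disarm_system), the K-axiom yields O(disarm_system).
Premise 2 is O(report_shipment → ¬disarm_system); contrapositively O(disarm_system → ¬report_shipment). Since O(disarm_system) holds, K gives O(¬report_shipment).
Applying K to premise 1 (O(¬report_shipment → ¬reject_form)) and O(¬report_shipment) yields O(¬reject_form).
Premises 6, 9 do not contribute to this derivation.
Hence ¬reject_form is obligatory.

Obligatory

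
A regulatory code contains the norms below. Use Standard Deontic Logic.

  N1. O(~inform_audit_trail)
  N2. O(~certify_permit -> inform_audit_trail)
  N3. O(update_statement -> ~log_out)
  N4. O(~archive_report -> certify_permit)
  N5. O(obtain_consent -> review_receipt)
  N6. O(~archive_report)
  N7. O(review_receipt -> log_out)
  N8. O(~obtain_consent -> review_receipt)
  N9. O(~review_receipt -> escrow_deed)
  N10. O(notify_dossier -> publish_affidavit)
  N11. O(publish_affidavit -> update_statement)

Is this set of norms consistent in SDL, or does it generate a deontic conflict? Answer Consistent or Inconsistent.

Consistent

Premise 2 is O(~certify_permit -> inform_audit_trail), but O(~certify_permit) is not derivable from the premises, so it does not yield O(inform_audit_trail).
So O(inform_audit_trail) is not derivable, and the apparent clash with O(~inform_audit_trail) does not arise.
A world satisfying every obligation exists (e.g. archive_report=false, certify_permit=true, escrow_deed=false, inform_audit_trail=false, log_out=true, notify_dossier=false, obtain_consent=false, publish_affidavit=false, review_receipt=true, update_statement=false); no atom is both obligatory and forbidden, so the set is consistent.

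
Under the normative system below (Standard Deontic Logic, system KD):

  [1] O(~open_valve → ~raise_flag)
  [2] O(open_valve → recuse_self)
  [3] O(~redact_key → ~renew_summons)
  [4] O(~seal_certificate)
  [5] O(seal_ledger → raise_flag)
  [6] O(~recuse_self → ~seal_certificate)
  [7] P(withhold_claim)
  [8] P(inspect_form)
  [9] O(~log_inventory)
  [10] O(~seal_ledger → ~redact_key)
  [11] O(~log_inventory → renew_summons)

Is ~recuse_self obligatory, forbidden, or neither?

Forbidden

Premise 9 states O(~log_inventory) outright.
Premise 11 is O(~log_inventory → renew_summons); since O(~log_inventory), deontic closure gives O(renew_summons).
Premise 3 is O(~redact_key → ~renew_summons); contrapositively O(renew_summons → redact_key). Since O(renew_summons) holds, K gives O(redact_key).
Premise 10 is O(~seal_ledger → ~redact_key); contrapositively O(redact_key → seal_ledger). Since O(redact_key) holds, K gives O(seal_ledger).
Premise 5 is O(seal_ledger → raise_flag); since O(seal_ledger), deontic closure gives O(raise_flag).
Premise 1 is O(~open_valve → ~raise_flag); contrapositively O(raise_flag → open_valve). Since O(raise_flag) holds, K gives O(open_valve).
Applying K to premise 2 (O(open_valve → recuse_self)) and O(open_valve) yields O(recuse_self).
Premises 4, 6, 7, 8 do not contribute to this derivation.
Thus O(recuse_self), which is F(~recuse_self): ~recuse_self is forbidden.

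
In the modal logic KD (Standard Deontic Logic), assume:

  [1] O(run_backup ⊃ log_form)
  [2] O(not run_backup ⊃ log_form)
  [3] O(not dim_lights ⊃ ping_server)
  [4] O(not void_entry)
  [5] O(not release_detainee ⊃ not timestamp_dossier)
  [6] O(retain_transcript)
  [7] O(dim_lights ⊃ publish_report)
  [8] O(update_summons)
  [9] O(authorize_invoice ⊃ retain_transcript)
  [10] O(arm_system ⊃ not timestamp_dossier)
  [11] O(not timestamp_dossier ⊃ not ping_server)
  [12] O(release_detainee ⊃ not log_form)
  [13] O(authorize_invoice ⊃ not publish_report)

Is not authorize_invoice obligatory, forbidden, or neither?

Premises 1 and 2 are O(run_backup ⊃ log_form) and O(not run_backup ⊃ log_form); every ideal world satisfies run_backup or not run_backup, so in either case log_form holds — hence O(log_form).
Premise 12 is O(release_detainee ⊃ not log_form); contrapositively O(log_form ⊃ not release_detainee). Since O(log_form) holds, K gives O(not release_detainee).
Premise 5 is O(not release_detainee ⊃ not timestamp_dossier); since O(not release_detainee), deontic closure gives O(not timestamp_dossier).
Applying K to premise 11 (O(not timestamp_dossier ⊃ not ping_server)) and O(not timestamp_dossier) yields O(not ping_server).
Premise 3, O(not dim_lights ⊃ ping_server), contraposes to O(not ping_server ⊃ dim_lights); with O(not ping_server) we get O(dim_lights).
Premise 7 is O(dim_lights ⊃ publish_report); since O(dim_lights), deontic closure gives O(publish_report).
Premise 13 is O(authorize_invoice ⊃ not publish_report); contrapositively O(publish_report ⊃ not authorize_invoice). Since O(publish_report) holds, K gives O(not authorize_invoice).
Premises 4, 6, 8, 9, 10 do not contribute to this derivation.
Hence not authorize_invoice is obligatory.

Obligatory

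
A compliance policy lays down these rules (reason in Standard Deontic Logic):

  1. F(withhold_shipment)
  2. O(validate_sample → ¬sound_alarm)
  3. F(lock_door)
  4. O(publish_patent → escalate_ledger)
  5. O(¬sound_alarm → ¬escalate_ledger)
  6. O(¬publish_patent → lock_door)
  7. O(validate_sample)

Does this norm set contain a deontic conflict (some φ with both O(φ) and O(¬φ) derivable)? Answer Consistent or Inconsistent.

F(lock_door) at premise 3 means O(¬lock_door).
Premise 6 is O(¬publish_patent → lock_door); contrapositively O(¬lock_door → publish_patent). Since O(¬lock_door) holds, K gives O(publish_patent).
With premise 4, O(publish_patent → escalate_ledger), the K-axiom yields O(escalate_ledger).
Premise 5, O(¬sound_alarm → ¬escalate_ledger), contraposes to O(escalate_ledger → sound_alarm); with O(escalate_ledger) we get O(sound_alarm).
The contrapositive of premise 2 (O(validate_sample → ¬sound_alarm)) is O(sound_alarm → ¬validate_sample), and O(sound_alarm) is already established, so O(¬validate_sample).
Yet premise 7 states O(validate_sample).
We now have both O(¬validate_sample) and O(validate_sample) — validate_sample is simultaneously obligatory and forbidden, violating the D-axiom.

Inconsistent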